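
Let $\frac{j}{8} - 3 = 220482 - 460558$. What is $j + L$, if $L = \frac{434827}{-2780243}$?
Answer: $- \frac{5339690656739}{2780243} \approx -1.9206 \cdot 10^{6}$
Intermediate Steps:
$L = - \frac{434827}{2780243}$ ($L = 434827 \left(- \frac{1}{2780243}\right) = - \frac{434827}{2780243} \approx -0.1564$)
$j = -1920584$ ($j = 24 + 8 \left(220482 - 460558\right) = 24 + 8 \left(-240076\right) = 24 - 1920608 = -1920584$)
$j + L = -1920584 - \frac{434827}{2780243} = - \frac{5339690656739}{2780243}$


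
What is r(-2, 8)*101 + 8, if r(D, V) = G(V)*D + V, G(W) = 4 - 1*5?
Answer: 1018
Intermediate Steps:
G(W) = -1 (G(W) = 4 - 5 = -1)
r(D, V) = V - D (r(D, V) = -D + V = V - D)
r(-2, 8)*101 + 8 = (8 - 1*(-2))*101 + 8 = (8 + 2)*101 + 8 = 10*101 + 8 = 1010 + 8 = 1018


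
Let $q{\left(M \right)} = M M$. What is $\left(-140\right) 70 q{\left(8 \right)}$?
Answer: $-627200$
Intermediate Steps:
$q{\left(M \right)} = M^{2}$
$\left(-140\right) 70 q{\left(8 \right)} = \left(-140\right) 70 \cdot 8^{2} = \left(-9800\right) 64 = -627200$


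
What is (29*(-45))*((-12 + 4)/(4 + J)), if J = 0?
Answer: 2610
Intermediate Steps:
(29*(-45))*((-12 + 4)/(4 + J)) = (29*(-45))*((-12 + 4)/(4 + 0)) = -(-10440)/4 = -1305*(-2) = 2610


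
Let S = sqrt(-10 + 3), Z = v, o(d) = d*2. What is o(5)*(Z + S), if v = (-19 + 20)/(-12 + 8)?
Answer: -5/2 + 10*I*sqrt(7) ≈ -2.5 + 26.458*I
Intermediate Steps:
o(d) = 2*d
v = -1/4 (v = 1/(-4) = 1*(-1/4) = -1/4 ≈ -0.25000)
Z = -1/4 ≈ -0.25000
S = I*sqrt(7) (S = sqrt(-7) = I*sqrt(7) ≈ 2.6458*I)
o(5)*(Z + S) = (2*5)*(-1/4 + I*sqrt(7)) = 10*(-1/4 + I*sqrt(7)) = -5/2 + 10*I*sqrt(7)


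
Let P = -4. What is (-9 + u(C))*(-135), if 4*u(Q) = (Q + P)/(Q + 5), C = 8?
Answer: 15660/13 ≈ 1204.6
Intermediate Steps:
u(Q) = (-4 + Q)/(4*(5 + Q)) (u(Q) = ((Q - 4)/(Q + 5))/4 = ((-4 + Q)/(5 + Q))/4 = (-4 + Q)/(4*(5 + Q)))
(-9 + u(C))*(-135) = (-9 + (-4 + 8)/(4*(5 + 8)))*(-135) = (-9 + (¼)*4/13)*(-135) = (-9 + (¼)*(1/13)*4)*(-135) = (-9 + 1/13)*(-135) = -116/13*(-135) = 15660/13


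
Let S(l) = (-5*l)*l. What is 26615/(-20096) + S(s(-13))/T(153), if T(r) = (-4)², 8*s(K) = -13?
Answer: -345585/160768 ≈ -2.1496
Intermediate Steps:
s(K) = -13/8 (s(K) = (⅛)*(-13) = -13/8)
T(r) = 16
S(l) = -5*l²
26615/(-20096) + S(s(-13))/T(153) = 26615/(-20096) - 5*(-13/8)²/16 = 26615*(-1/20096) - 5*169/64*(1/16) = -26615/20096 - 845/64*1/16 = -26615/20096 - 845/1024 = -345585/160768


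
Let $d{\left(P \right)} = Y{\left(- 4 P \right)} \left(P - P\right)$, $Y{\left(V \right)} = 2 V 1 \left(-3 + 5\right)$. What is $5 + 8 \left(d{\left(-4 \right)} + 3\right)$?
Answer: $29$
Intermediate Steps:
$Y{\left(V \right)} = 4 V$ ($Y{\left(V \right)} = 2 V 2 = 4 V$)
$d{\left(P \right)} = 0$ ($d{\left(P \right)} = 4 \left(- 4 P\right) \left(P - P\right) = - 16 P 0 = 0$)
$5 + 8 \left(d{\left(-4 \right)} + 3\right) = 5 + 8 \left(0 + 3\right) = 5 + 8 \cdot 3 = 5 + 24 = 29$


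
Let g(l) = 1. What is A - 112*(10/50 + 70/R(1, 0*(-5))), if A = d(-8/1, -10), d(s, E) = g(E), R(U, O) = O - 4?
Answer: 9693/5 ≈ 1938.6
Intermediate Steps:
R(U, O) = -4 + O
d(s, E) = 1
A = 1
A - 112*(10/50 + 70/R(1, 0*(-5))) = 1 - 112*(10/50 + 70/(-4 + 0*(-5))) = 1 - 112*(10*(1/50) + 70/(-4 + 0)) = 1 - 112*(⅕ + 70/(-4)) = 1 - 112*(⅕ + 70*(-¼)) = 1 - 112*(⅕ - 35/2) = 1 - 112*(-173/10) = 1 + 9688/5 = 9693/5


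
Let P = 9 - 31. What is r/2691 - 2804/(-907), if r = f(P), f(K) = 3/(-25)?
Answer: 62878793/20339475 ≈ 3.0915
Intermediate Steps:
P = -22
f(K) = -3/25 (f(K) = 3*(-1/25) = -3/25)
r = -3/25 ≈ -0.12000
r/2691 - 2804/(-907) = -3/25/2691 - 2804/(-907) = -3/25*1/2691 - 2804*(-1/907) = -1/22425 + 2804/907 = 62878793/20339475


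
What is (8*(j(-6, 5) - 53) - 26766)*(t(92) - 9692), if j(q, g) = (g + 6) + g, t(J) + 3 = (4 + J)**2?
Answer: 12962698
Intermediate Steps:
t(J) = -3 + (4 + J)**2
j(q, g) = 6 + 2*g (j(q, g) = (6 + g) + g = 6 + 2*g)
(8*(j(-6, 5) - 53) - 26766)*(t(92) - 9692) = (8*((6 + 2*5) - 53) - 26766)*((-3 + (4 + 92)**2) - 9692) = (8*((6 + 10) - 53) - 26766)*((-3 + 96**2) - 9692) = (8*(16 - 53) - 26766)*((-3 + 9216) - 9692) = (8*(-37) - 26766)*(9213 - 9692) = (-296 - 26766)*(-479) = -27062*(-479) = 12962698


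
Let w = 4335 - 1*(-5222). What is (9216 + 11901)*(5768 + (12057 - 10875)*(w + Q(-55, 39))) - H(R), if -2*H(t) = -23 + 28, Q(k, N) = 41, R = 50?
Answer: 479381409341/2 ≈ 2.3969e+11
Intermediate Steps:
w = 9557 (w = 4335 + 5222 = 9557)
H(t) = -5/2 (H(t) = -(-23 + 28)/2 = -1/2*5 = -5/2)
(9216 + 11901)*(5768 + (12057 - 10875)*(w + Q(-55, 39))) - H(R) = (9216 + 11901)*(5768 + (12057 - 10875)*(9557 + 41)) - 1*(-5/2) = 21117*(5768 + 1182*9598) + 5/2 = 21117*(5768 + 11344836) + 5/2 = 21117*11350604 + 5/2 = 239690704668 + 5/2 = 479381409341/2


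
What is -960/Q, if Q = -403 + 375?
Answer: 240/7 ≈ 34.286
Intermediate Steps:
Q = -28
-960/Q = -960/(-28) = -960*(-1/28) = 240/7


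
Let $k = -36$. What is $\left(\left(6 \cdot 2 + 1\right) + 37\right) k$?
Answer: $-1800$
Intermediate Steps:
$\left(\left(6 \cdot 2 + 1\right) + 37\right) k = \left(\left(6 \cdot 2 + 1\right) + 37\right) \left(-36\right) = \left(\left(12 + 1\right) + 37\right) \left(-36\right) = \left(13 + 37\right) \left(-36\right) = 50 \left(-36\right) = -1800$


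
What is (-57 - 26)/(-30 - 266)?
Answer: 83/296 ≈ 0.28041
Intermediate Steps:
(-57 - 26)/(-30 - 266) = -83/(-296) = -83*(-1/296) = 83/296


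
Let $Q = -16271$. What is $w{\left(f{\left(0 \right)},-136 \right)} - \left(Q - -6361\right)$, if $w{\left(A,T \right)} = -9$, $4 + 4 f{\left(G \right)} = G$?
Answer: $9901$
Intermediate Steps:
$f{\left(G \right)} = -1 + \frac{G}{4}$
$w{\left(f{\left(0 \right)},-136 \right)} - \left(Q - -6361\right) = -9 - \left(-16271 - -6361\right) = -9 - \left(-16271 + 6361\right) = -9 - -9910 = -9 + 9910 = 9901$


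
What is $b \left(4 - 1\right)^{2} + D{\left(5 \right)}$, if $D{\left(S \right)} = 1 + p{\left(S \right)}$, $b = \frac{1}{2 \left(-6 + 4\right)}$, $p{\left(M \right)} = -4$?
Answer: $- \frac{21}{4} \approx -5.25$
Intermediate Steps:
$b = - \frac{1}{4}$ ($b = \frac{1}{2 \left(-2\right)} = \frac{1}{-4} = - \frac{1}{4} \approx -0.25$)
$D{\left(S \right)} = -3$ ($D{\left(S \right)} = 1 - 4 = -3$)
$b \left(4 - 1\right)^{2} + D{\left(5 \right)} = - \frac{\left(4 - 1\right)^{2}}{4} - 3 = - \frac{3^{2}}{4} - 3 = \left(- \frac{1}{4}\right) 9 - 3 = - \frac{9}{4} - 3 = - \frac{21}{4}$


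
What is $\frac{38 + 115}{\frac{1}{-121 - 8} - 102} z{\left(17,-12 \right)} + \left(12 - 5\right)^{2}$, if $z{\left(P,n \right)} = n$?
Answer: $\frac{881635}{13159} \approx 66.999$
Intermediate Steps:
$\frac{38 + 115}{\frac{1}{-121 - 8} - 102} z{\left(17,-12 \right)} + \left(12 - 5\right)^{2} = \frac{38 + 115}{\frac{1}{-121 - 8} - 102} \left(-12\right) + \left(12 - 5\right)^{2} = \frac{153}{\frac{1}{-129} - 102} \left(-12\right) + 7^{2} = \frac{153}{- \frac{1}{129} - 102} \left(-12\right) + 49 = \frac{153}{- \frac{13159}{129}} \left(-12\right) + 49 = 153 \left(- \frac{129}{13159}\right) \left(-12\right) + 49 = \left(- \frac{19737}{13159}\right) \left(-12\right) + 49 = \frac{236844}{13159} + 49 = \frac{881635}{13159}$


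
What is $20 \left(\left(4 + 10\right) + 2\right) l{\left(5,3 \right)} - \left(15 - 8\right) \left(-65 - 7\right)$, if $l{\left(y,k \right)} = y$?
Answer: $2104$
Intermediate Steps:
$20 \left(\left(4 + 10\right) + 2\right) l{\left(5,3 \right)} - \left(15 - 8\right) \left(-65 - 7\right) = 20 \left(\left(4 + 10\right) + 2\right) 5 - \left(15 - 8\right) \left(-65 - 7\right) = 20 \left(14 + 2\right) 5 - \left(15 - 8\right) \left(-72\right) = 20 \cdot 16 \cdot 5 - 7 \left(-72\right) = 320 \cdot 5 - -504 = 1600 + 504 = 2104$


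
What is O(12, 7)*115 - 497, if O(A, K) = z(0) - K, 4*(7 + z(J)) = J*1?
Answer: -2107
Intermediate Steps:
z(J) = -7 + J/4 (z(J) = -7 + (J*1)/4 = -7 + J/4)
O(A, K) = -7 - K (O(A, K) = (-7 + (1/4)*0) - K = (-7 + 0) - K = -7 - K)
O(12, 7)*115 - 497 = (-7 - 1*7)*115 - 497 = (-7 - 7)*115 - 497 = -14*115 - 497 = -1610 - 497 = -2107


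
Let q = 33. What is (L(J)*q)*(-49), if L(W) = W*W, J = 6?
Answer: -58212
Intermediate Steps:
L(W) = W²
(L(J)*q)*(-49) = (6²*33)*(-49) = (36*33)*(-49) = 1188*(-49) = -58212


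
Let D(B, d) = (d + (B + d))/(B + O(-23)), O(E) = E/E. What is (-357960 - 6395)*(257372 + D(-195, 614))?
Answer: -18191929982925/194 ≈ -9.3773e+10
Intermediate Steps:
O(E) = 1
D(B, d) = (B + 2*d)/(1 + B) (D(B, d) = (d + (B + d))/(B + 1) = (B + 2*d)/(1 + B))
(-357960 - 6395)*(257372 + D(-195, 614)) = (-357960 - 6395)*(257372 + (-195 + 2*614)/(1 - 195)) = -364355*(257372 + (-195 + 1228)/(-194)) = -364355*(257372 - 1/194*1033) = -364355*(257372 - 1033/194) = -364355*49929135/194 = -18191929982925/194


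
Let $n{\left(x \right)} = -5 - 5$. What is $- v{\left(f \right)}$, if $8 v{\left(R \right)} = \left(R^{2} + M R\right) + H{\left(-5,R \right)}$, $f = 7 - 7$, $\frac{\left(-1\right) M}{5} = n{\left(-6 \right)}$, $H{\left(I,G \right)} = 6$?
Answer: $- \frac{3}{4} \approx -0.75$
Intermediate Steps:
$n{\left(x \right)} = -10$
$M = 50$ ($M = \left(-5\right) \left(-10\right) = 50$)
$f = 0$ ($f = 7 - 7 = 0$)
$v{\left(R \right)} = \frac{3}{4} + \frac{R^{2}}{8} + \frac{25 R}{4}$ ($v{\left(R \right)} = \frac{\left(R^{2} + 50 R\right) + 6}{8} = \frac{6 + R^{2} + 50 R}{8} = \frac{3}{4} + \frac{R^{2}}{8} + \frac{25 R}{4}$)
$- v{\left(f \right)} = - (\frac{3}{4} + \frac{0^{2}}{8} + \frac{25}{4} \cdot 0) = - (\frac{3}{4} + \frac{1}{8} \cdot 0 + 0) = - (\frac{3}{4} + 0 + 0) = \left(-1\right) \frac{3}{4} = - \frac{3}{4}$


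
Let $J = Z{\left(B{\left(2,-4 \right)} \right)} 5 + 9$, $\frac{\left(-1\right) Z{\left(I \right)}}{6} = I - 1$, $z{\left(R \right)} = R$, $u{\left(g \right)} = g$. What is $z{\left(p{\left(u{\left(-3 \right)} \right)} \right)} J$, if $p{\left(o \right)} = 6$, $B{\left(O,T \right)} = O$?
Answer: $-126$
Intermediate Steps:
$Z{\left(I \right)} = 6 - 6 I$ ($Z{\left(I \right)} = - 6 \left(I - 1\right) = - 6 \left(-1 + I\right) = 6 - 6 I$)
$J = -21$ ($J = \left(6 - 12\right) 5 + 9 = \left(-6\right) 5 + 9 = -30 + 9 = -21$)
$z{\left(p{\left(u{\left(-3 \right)} \right)} \right)} J = 6 \left(-21\right) = -126$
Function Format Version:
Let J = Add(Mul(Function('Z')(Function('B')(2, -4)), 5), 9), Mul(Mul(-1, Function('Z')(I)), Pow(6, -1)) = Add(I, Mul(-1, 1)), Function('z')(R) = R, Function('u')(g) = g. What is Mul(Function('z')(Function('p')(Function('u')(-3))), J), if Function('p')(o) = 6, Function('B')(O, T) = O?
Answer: -126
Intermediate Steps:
Function('Z')(I) = Add(6, Mul(-6, I)) (Function('Z')(I) = Mul(-6, Add(I, Mul(-1, 1))) = Mul(-6, Add(I, -1)) = Mul(-6, Add(-1, I)) = Add(6, Mul(-6, I)))
J = -21 (J = Add(Mul(Add(6, Mul(-6, 2)), 5), 9) = Add(Mul(Add(6, -12), 5), 9) = Add(Mul(-6, 5), 9) = Add(-30, 9) = -21)
Mul(Function('z')(Function('p')(Function('u')(-3))), J) = Mul(6, -21) = -126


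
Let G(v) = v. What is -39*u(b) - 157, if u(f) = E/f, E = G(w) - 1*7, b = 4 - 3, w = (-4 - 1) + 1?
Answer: 272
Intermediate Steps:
w = -4 (w = -5 + 1 = -4)
b = 1
E = -11 (E = -4 - 1*7 = -4 - 7 = -11)
u(f) = -11/f
-39*u(b) - 157 = -(-429)/1 - 157 = -(-429) - 157 = -39*(-11) - 157 = 429 - 157 = 272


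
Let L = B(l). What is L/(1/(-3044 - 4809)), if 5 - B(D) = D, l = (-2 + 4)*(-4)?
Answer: -102089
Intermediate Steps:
l = -8 (l = 2*(-4) = -8)
B(D) = 5 - D
L = 13 (L = 5 - 1*(-8) = 5 + 8 = 13)
L/(1/(-3044 - 4809)) = 13/(1/(-3044 - 4809)) = 13/(1/(-7853)) = 13/(-1/7853) = 13*(-7853) = -102089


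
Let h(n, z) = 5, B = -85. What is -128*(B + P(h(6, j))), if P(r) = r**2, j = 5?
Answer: 7680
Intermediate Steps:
-128*(B + P(h(6, j))) = -128*(-85 + 5**2) = -128*(-85 + 25) = -128*(-60) = 7680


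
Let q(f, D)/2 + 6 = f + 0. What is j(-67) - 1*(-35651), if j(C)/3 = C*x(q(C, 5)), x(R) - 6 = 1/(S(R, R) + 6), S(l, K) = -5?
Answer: 34244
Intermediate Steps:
q(f, D) = -12 + 2*f (q(f, D) = -12 + 2*(f + 0) = -12 + 2*f)
x(R) = 7 (x(R) = 6 + 1/(-5 + 6) = 6 + 1/1 = 6 + 1 = 7)
j(C) = 21*C (j(C) = 3*(C*7) = 3*(7*C) = 21*C)
j(-67) - 1*(-35651) = 21*(-67) - 1*(-35651) = -1407 + 35651 = 34244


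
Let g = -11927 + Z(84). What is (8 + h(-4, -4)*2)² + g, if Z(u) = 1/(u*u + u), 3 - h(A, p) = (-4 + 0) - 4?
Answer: -78732779/7140 ≈ -11027.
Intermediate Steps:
h(A, p) = 11 (h(A, p) = 3 - ((-4 + 0) - 4) = 3 - (-4 - 4) = 3 - 1*(-8) = 3 + 8 = 11)
Z(u) = 1/(u + u²) (Z(u) = 1/(u² + u) = 1/(u + u²))
g = -85158779/7140 (g = -11927 + 1/(84*(1 + 84)) = -11927 + (1/84)/85 = -11927 + (1/84)*(1/85) = -11927 + 1/7140 = -85158779/7140 ≈ -11927.)
(8 + h(-4, -4)*2)² + g = (8 + 11*2)² - 85158779/7140 = (8 + 22)² - 85158779/7140 = 30² - 85158779/7140 = 900 - 85158779/7140 = -78732779/7140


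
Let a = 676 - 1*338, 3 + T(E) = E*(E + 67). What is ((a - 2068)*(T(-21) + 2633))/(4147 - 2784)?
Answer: -2878720/1363 ≈ -2112.0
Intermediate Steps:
T(E) = -3 + E*(67 + E) (T(E) = -3 + E*(E + 67) = -3 + E*(67 + E))
a = 338 (a = 676 - 338 = 338)
((a - 2068)*(T(-21) + 2633))/(4147 - 2784) = ((338 - 2068)*((-3 + (-21)**2 + 67*(-21)) + 2633))/(4147 - 2784) = -1730*((-3 + 441 - 1407) + 2633)/1363 = -1730*(-969 + 2633)*(1/1363) = -1730*1664*(1/1363) = -2878720*1/1363 = -2878720/1363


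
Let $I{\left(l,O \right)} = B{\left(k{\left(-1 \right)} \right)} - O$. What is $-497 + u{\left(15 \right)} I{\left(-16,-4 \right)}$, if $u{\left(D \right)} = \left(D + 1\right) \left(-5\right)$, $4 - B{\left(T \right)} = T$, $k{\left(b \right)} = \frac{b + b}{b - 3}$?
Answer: $-1097$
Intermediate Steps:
$k{\left(b \right)} = \frac{2 b}{-3 + b}$
$B{\left(T \right)} = 4 - T$
$u{\left(D \right)} = -5 - 5 D$ ($u{\left(D \right)} = \left(1 + D\right) \left(-5\right) = -5 - 5 D$)
$I{\left(l,O \right)} = \frac{7}{2} - O$ ($I{\left(l,O \right)} = \left(4 - 2 \left(-1\right) \frac{1}{-3 - 1}\right) - O = \left(4 - 2 \left(-1\right) \frac{1}{-4}\right) - O = \left(4 - 2 \left(-1\right) \left(- \frac{1}{4}\right)\right) - O = \left(4 - \frac{1}{2}\right) - O = \frac{7}{2} - O$)
$-497 + u{\left(15 \right)} I{\left(-16,-4 \right)} = -497 + \left(-5 - 75\right) \left(\frac{7}{2} - -4\right) = -497 + \left(-5 - 75\right) \left(\frac{7}{2} + 4\right) = -497 - 600 = -1097$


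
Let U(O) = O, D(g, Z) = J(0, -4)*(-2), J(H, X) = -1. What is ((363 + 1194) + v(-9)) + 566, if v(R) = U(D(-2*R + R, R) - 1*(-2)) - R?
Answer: 2136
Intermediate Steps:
D(g, Z) = 2 (D(g, Z) = -1*(-2) = 2)
v(R) = 4 - R (v(R) = (2 - 1*(-2)) - R = (2 + 2) - R = 4 - R)
((363 + 1194) + v(-9)) + 566 = ((363 + 1194) + (4 - 1*(-9))) + 566 = (1557 + (4 + 9)) + 566 = (1557 + 13) + 566 = 1570 + 566 = 2136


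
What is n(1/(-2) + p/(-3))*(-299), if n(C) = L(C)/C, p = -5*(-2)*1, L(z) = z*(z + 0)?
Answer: 6877/6 ≈ 1146.2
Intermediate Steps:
L(z) = z² (L(z) = z*z = z²)
p = 10 (p = 10*1 = 10)
n(C) = C (n(C) = C²/C = C)
n(1/(-2) + p/(-3))*(-299) = (1/(-2) + 10/(-3))*(-299) = (1*(-½) + 10*(-⅓))*(-299) = (-½ - 10/3)*(-299) = -23/6*(-299) = 6877/6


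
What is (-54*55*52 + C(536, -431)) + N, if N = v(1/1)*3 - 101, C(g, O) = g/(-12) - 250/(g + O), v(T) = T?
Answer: -3246286/21 ≈ -1.5459e+5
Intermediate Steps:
C(g, O) = -250/(O + g) - g/12 (C(g, O) = g*(-1/12) - 250/(O + g) = -g/12 - 250/(O + g) = -250/(O + g) - g/12)
N = -98 (N = 3/1 - 101 = 1*3 - 101 = 3 - 101 = -98)
(-54*55*52 + C(536, -431)) + N = (-54*55*52 + (-3000 - 1*536² - 1*(-431)*536)/(12*(-431 + 536))) - 98 = (-2970*52 + (1/12)*(-3000 - 1*287296 + 231016)/105) - 98 = (-154440 + (1/12)*(1/105)*(-3000 - 287296 + 231016)) - 98 = (-154440 + (1/12)*(1/105)*(-59280)) - 98 = (-154440 - 988/21) - 98 = -3244228/21 - 98 = -3246286/21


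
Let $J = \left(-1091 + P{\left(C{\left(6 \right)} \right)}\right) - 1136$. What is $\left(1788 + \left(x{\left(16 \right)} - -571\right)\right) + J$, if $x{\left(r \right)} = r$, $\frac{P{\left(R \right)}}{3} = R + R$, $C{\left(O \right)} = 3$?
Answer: $166$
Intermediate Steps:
$P{\left(R \right)} = 6 R$ ($P{\left(R \right)} = 3 \left(R + R\right) = 3 \cdot 2 R = 6 R$)
$J = -2209$ ($J = \left(-1091 + 6 \cdot 3\right) - 1136 = \left(-1091 + 18\right) - 1136 = -1073 - 1136 = -2209$)
$\left(1788 + \left(x{\left(16 \right)} - -571\right)\right) + J = \left(1788 + \left(16 - -571\right)\right) - 2209 = \left(1788 + \left(16 + 571\right)\right) - 2209 = \left(1788 + 587\right) - 2209 = 2375 - 2209 = 166$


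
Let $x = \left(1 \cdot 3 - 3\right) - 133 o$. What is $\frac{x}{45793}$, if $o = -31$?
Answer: $\frac{4123}{45793} \approx 0.090036$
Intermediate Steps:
$x = 4123$ ($x = \left(1 \cdot 3 - 3\right) - -4123 = \left(3 - 3\right) + 4123 = 0 + 4123 = 4123$)
$\frac{x}{45793} = \frac{4123}{45793}$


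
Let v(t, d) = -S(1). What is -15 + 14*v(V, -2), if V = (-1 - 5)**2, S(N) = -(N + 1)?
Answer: 13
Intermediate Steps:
S(N) = -1 - N (S(N) = -(1 + N) = -1 - N)
V = 36 (V = (-6)**2 = 36)
v(t, d) = 2 (v(t, d) = -(-1 - 1*1) = -(-1 - 1) = -1*(-2) = 2)
-15 + 14*v(V, -2) = -15 + 14*2 = -15 + 28 = 13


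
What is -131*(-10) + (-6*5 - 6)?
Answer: 1274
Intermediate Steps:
-131*(-10) + (-6*5 - 6) = 1310 + (-30 - 6) = 1310 - 36 = 1274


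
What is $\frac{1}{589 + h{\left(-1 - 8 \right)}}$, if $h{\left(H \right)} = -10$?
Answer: $\frac{1}{579} \approx 0.0017271$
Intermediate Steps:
$\frac{1}{589 + h{\left(-1 - 8 \right)}} = \frac{1}{589 - 10} = \frac{1}{579}$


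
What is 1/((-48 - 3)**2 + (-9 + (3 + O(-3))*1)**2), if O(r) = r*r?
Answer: 1/2610 ≈ 0.00038314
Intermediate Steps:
O(r) = r**2
1/((-48 - 3)**2 + (-9 + (3 + O(-3))*1)**2) = 1/((-48 - 3)**2 + (-9 + (3 + (-3)**2)*1)**2) = 1/((-51)**2 + (-9 + (3 + 9)*1)**2) = 1/(2601 + (-9 + 12*1)**2) = 1/(2601 + (-9 + 12)**2) = 1/(2601 + 3**2) = 1/(2601 + 9) = 1/2610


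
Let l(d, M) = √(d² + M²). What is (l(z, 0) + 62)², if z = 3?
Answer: 4225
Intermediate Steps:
l(d, M) = √(M² + d²)
(l(z, 0) + 62)² = (√(0² + 3²) + 62)² = (√(0 + 9) + 62)² = (√9 + 62)² = (3 + 62)² = 65² = 4225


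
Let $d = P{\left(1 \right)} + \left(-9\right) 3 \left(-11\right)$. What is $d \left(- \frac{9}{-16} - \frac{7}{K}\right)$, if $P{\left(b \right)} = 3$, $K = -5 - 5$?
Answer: $\frac{1515}{4} \approx 378.75$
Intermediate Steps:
$K = -10$
$d = 300$ ($d = 3 + \left(-9\right) 3 \left(-11\right) = 3 - -297 = 3 + 297 = 300$)
$d \left(- \frac{9}{-16} - \frac{7}{K}\right) = 300 \left(- \frac{9}{-16} - \frac{7}{-10}\right) = 300 \left(\left(-9\right) \left(- \frac{1}{16}\right) - - \frac{7}{10}\right) = 300 \left(\frac{9}{16} + \frac{7}{10}\right) = 300 \cdot \frac{101}{80} = \frac{1515}{4}$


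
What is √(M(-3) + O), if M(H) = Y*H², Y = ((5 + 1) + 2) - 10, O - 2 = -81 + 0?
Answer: I*√97 ≈ 9.8489*I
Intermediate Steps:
O = -79 (O = 2 + (-81 + 0) = 2 - 81 = -79)
Y = -2 (Y = (6 + 2) - 10 = 8 - 10 = -2)
M(H) = -2*H²
√(M(-3) + O) = √(-2*(-3)² - 79) = √(-2*9 - 79) = √(-18 - 79) = √(-97) = I*√97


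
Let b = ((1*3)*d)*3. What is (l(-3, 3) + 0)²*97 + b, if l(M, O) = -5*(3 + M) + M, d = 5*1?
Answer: 918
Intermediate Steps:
d = 5
l(M, O) = -15 - 4*M (l(M, O) = (-15 - 5*M) + M = -15 - 4*M)
b = 45 (b = ((1*3)*5)*3 = (3*5)*3 = 15*3 = 45)
(l(-3, 3) + 0)²*97 + b = ((-15 - 4*(-3)) + 0)²*97 + 45 = ((-15 + 12) + 0)²*97 + 45 = (-3 + 0)²*97 + 45 = (-3)²*97 + 45 = 9*97 + 45 = 873 + 45 = 918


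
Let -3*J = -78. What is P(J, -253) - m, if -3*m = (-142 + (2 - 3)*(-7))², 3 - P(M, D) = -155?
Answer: 6233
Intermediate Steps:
J = 26 (J = -⅓*(-78) = 26)
P(M, D) = 158 (P(M, D) = 3 - 1*(-155) = 3 + 155 = 158)
m = -6075 (m = -(-142 + (2 - 3)*(-7))²/3 = -(-142 - 1*(-7))²/3 = -(-142 + 7)²/3 = -⅓*(-135)² = -⅓*18225 = -6075)
P(J, -253) - m = 158 - 1*(-6075) = 158 + 6075 = 6233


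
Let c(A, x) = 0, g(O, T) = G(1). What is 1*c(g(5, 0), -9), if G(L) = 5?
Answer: 0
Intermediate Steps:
g(O, T) = 5
1*c(g(5, 0), -9) = 1*0 = 0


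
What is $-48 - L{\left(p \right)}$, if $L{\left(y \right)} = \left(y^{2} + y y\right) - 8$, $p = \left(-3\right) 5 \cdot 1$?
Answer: $-490$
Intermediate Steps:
$p = -15$ ($p = \left(-15\right) 1 = -15$)
$L{\left(y \right)} = -8 + 2 y^{2}$ ($L{\left(y \right)} = \left(y^{2} + y^{2}\right) - 8 = 2 y^{2} - 8 = -8 + 2 y^{2}$)
$-48 - L{\left(p \right)} = -48 - \left(-8 + 2 \left(-15\right)^{2}\right) = -48 - \left(-8 + 2 \cdot 225\right) = -48 - \left(-8 + 450\right) = -48 - 442 = -490$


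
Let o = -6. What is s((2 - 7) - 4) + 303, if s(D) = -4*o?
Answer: 327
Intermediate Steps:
s(D) = 24 (s(D) = -4*(-6) = 24)
s((2 - 7) - 4) + 303 = 24 + 303 = 327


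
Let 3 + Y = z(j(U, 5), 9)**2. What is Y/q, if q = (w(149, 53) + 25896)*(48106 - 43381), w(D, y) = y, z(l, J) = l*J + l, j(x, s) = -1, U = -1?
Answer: 97/122609025 ≈ 7.9113e-7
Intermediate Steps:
z(l, J) = l + J*l (z(l, J) = J*l + l = l + J*l)
Y = 97 (Y = -3 + (-(1 + 9))**2 = -3 + (-1*10)**2 = -3 + (-10)**2 = -3 + 100 = 97)
q = 122609025 (q = (53 + 25896)*(48106 - 43381) = 25949*4725 = 122609025)
Y/q = 97/122609025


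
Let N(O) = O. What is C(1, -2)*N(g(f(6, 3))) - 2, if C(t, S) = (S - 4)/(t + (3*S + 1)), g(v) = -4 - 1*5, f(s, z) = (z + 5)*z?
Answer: -31/2 ≈ -15.500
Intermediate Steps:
f(s, z) = z*(5 + z) (f(s, z) = (5 + z)*z = z*(5 + z))
g(v) = -9 (g(v) = -4 - 5 = -9)
C(t, S) = (-4 + S)/(1 + t + 3*S) (C(t, S) = (-4 + S)/(t + (1 + 3*S)) = (-4 + S)/(1 + t + 3*S))
C(1, -2)*N(g(f(6, 3))) - 2 = ((-4 - 2)/(1 + 1 + 3*(-2)))*(-9) - 2 = (-6/(1 + 1 - 6))*(-9) - 2 = (-6/(-4))*(-9) - 2 = -¼*(-6)*(-9) - 2 = (3/2)*(-9) - 2 = -27/2 - 2 = -31/2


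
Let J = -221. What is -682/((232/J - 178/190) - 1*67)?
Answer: 7159295/724187 ≈ 9.8860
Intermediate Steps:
-682/((232/J - 178/190) - 1*67) = -682/((232/(-221) - 178/190) - 1*67) = -682/((232*(-1/221) - 178*1/190) - 67) = -682/((-232/221 - 89/95) - 67) = -682/(-41709/20995 - 67) = -682/(-1448374/20995) = -682*(-20995/1448374) = 7159295/724187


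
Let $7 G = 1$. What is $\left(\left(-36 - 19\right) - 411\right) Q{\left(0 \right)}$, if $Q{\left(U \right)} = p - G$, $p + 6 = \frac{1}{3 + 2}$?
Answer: $\frac{96928}{35} \approx 2769.4$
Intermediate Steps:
$G = \frac{1}{7}$ ($G = \frac{1}{7} \cdot 1 = \frac{1}{7} \approx 0.14286$)
$p = - \frac{29}{5}$ ($p = -6 + \frac{1}{3 + 2} = -6 + \frac{1}{5} = - \frac{29}{5} \approx -5.8$)
$Q{\left(U \right)} = - \frac{208}{35}$ ($Q{\left(U \right)} = - \frac{29}{5} - \frac{1}{7} = - \frac{208}{35}$)
$\left(\left(-36 - 19\right) - 411\right) Q{\left(0 \right)} = \left(\left(-36 - 19\right) - 411\right) \left(- \frac{208}{35}\right) = \left(-55 - 411\right) \left(- \frac{208}{35}\right) = \left(-466\right) \left(- \frac{208}{35}\right) = \frac{96928}{35}$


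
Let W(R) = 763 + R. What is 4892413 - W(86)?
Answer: 4891564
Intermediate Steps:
4892413 - W(86) = 4892413 - (763 + 86) = 4892413 - 1*849 = 4892413 - 849 = 4891564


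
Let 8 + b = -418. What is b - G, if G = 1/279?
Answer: -118855/279 ≈ -426.00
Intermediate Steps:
b = -426 (b = -8 - 418 = -426)
G = 1/279 ≈ 0.0035842
b - G = -426 - 1*1/279 = -426 - 1/279 = -118855/279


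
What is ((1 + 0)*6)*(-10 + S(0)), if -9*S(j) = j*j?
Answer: -60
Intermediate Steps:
S(j) = -j²/9 (S(j) = -j*j/9 = -j²/9)
((1 + 0)*6)*(-10 + S(0)) = ((1 + 0)*6)*(-10 - ⅑*0²) = (1*6)*(-10 - ⅑*0) = 6*(-10 + 0) = 6*(-10) = -60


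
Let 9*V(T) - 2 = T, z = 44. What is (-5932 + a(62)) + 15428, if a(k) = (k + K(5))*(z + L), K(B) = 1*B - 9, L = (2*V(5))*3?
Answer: 36956/3 ≈ 12319.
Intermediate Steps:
V(T) = 2/9 + T/9
L = 14/3 (L = (2*(2/9 + (⅑)*5))*3 = (2*(2/9 + 5/9))*3 = (2*(7/9))*3 = (14/9)*3 = 14/3 ≈ 4.6667)
K(B) = -9 + B (K(B) = B - 9 = -9 + B)
a(k) = -584/3 + 146*k/3 (a(k) = (k + (-9 + 5))*(44 + 14/3) = (k - 4)*(146/3) = (-4 + k)*(146/3) = -584/3 + 146*k/3)
(-5932 + a(62)) + 15428 = (-5932 + (-584/3 + (146/3)*62)) + 15428 = (-5932 + (-584/3 + 9052/3)) + 15428 = (-5932 + 8468/3) + 15428 = -9328/3 + 15428 = 36956/3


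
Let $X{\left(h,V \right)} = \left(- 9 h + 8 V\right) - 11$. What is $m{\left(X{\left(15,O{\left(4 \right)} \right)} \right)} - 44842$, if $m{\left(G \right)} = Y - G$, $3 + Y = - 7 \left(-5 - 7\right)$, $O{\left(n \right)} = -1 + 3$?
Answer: $-44631$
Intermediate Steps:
$O{\left(n \right)} = 2$
$X{\left(h,V \right)} = -11 - 9 h + 8 V$
$Y = 81$ ($Y = -3 - 7 \left(-5 - 7\right) = -3 - -84 = -3 + 84 = 81$)
$m{\left(G \right)} = 81 - G$
$m{\left(X{\left(15,O{\left(4 \right)} \right)} \right)} - 44842 = \left(81 - \left(-11 - 135 + 8 \cdot 2\right)\right) - 44842 = \left(81 - \left(-11 - 135 + 16\right)\right) - 44842 = \left(81 - -130\right) - 44842 = \left(81 + 130\right) - 44842 = 211 - 44842 = -44631$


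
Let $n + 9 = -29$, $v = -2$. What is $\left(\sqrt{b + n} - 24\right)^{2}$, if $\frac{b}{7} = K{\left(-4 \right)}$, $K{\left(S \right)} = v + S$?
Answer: $496 - 192 i \sqrt{5} \approx 496.0 - 429.33 i$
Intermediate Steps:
$n = -38$ ($n = -9 - 29 = -38$)
$K{\left(S \right)} = -2 + S$
$b = -42$ ($b = 7 \left(-2 - 4\right) = 7 \left(-6\right) = -42$)
$\left(\sqrt{b + n} - 24\right)^{2} = \left(\sqrt{-42 - 38} - 24\right)^{2} = \left(\sqrt{-80} - 24\right)^{2} = \left(4 i \sqrt{5} - 24\right)^{2} = \left(-24 + 4 i \sqrt{5}\right)^{2}$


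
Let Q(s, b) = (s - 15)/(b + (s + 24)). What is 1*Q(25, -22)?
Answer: 10/27 ≈ 0.37037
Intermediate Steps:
Q(s, b) = (-15 + s)/(24 + b + s) (Q(s, b) = (-15 + s)/(b + (24 + s)) = (-15 + s)/(24 + b + s))
1*Q(25, -22) = 1*((-15 + 25)/(24 - 22 + 25)) = 1*(10/27) = 10/27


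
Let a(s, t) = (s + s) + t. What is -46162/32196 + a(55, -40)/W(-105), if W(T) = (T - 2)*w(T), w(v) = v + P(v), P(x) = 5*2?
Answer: -46698301/32727234 ≈ -1.4269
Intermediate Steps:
P(x) = 10
w(v) = 10 + v (w(v) = v + 10 = 10 + v)
W(T) = (-2 + T)*(10 + T) (W(T) = (T - 2)*(10 + T) = (-2 + T)*(10 + T))
a(s, t) = t + 2*s (a(s, t) = 2*s + t = t + 2*s)
-46162/32196 + a(55, -40)/W(-105) = -46162/32196 + (-40 + 2*55)/(((-2 - 105)*(10 - 105))) = -46162*1/32196 + (-40 + 110)/((-107*(-95))) = -23081/16098 + 70/10165 = -23081/16098 + 70*(1/10165) = -23081/16098 + 14/2033 = -46698301/32727234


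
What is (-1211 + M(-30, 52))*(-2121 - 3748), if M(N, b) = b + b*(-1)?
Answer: 7107359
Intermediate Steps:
M(N, b) = 0 (M(N, b) = b - b = 0)
(-1211 + M(-30, 52))*(-2121 - 3748) = (-1211 + 0)*(-2121 - 3748) = -1211*(-5869) = 7107359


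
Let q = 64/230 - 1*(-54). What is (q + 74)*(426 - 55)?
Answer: 5472992/115 ≈ 47591.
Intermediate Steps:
q = 6242/115 (q = 64*(1/230) + 54 = 32/115 + 54 = 6242/115 ≈ 54.278)
(q + 74)*(426 - 55) = (6242/115 + 74)*(426 - 55) = (14752/115)*371 = 5472992/115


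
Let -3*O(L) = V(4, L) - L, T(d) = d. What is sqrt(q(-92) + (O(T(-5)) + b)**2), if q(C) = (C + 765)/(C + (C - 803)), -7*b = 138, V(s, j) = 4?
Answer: sqrt(501947310)/987 ≈ 22.699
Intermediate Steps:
b = -138/7 (b = -1/7*138 = -138/7 ≈ -19.714)
q(C) = (765 + C)/(-803 + 2*C) (q(C) = (765 + C)/(C + (-803 + C)) = (765 + C)/(-803 + 2*C))
O(L) = -4/3 + L/3 (O(L) = -(4 - L)/3 = -4/3 + L/3)
sqrt(q(-92) + (O(T(-5)) + b)**2) = sqrt((765 - 92)/(-803 + 2*(-92)) + ((-4/3 + (1/3)*(-5)) - 138/7)**2) = sqrt(673/(-803 - 184) + ((-4/3 - 5/3) - 138/7)**2) = sqrt(673/(-987) + (-3 - 138/7)**2) = sqrt(-1/987*673 + (-159/7)**2) = sqrt(-673/987 + 25281/49) = sqrt(3559910/6909) = sqrt(501947310)/987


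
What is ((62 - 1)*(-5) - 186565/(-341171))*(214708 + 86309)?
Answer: -31266813390030/341171 ≈ -9.1646e+7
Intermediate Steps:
((62 - 1)*(-5) - 186565/(-341171))*(214708 + 86309) = (61*(-5) - 186565*(-1/341171))*301017 = (-305 + 186565/341171)*301017 = -103870590/341171*301017 = -31266813390030/341171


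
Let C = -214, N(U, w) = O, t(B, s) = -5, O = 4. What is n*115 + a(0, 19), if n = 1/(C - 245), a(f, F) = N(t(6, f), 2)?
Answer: 1721/459 ≈ 3.7495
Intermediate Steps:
N(U, w) = 4
a(f, F) = 4
n = -1/459 (n = 1/(-214 - 245) = 1/(-459) = -1/459 ≈ -0.0021787)
n*115 + a(0, 19) = -1/459*115 + 4 = -115/459 + 4 = 1721/459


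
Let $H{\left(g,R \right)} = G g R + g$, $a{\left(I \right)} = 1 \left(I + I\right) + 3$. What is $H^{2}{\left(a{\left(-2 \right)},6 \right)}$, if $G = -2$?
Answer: $121$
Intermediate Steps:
$a{\left(I \right)} = 3 + 2 I$ ($a{\left(I \right)} = 1 \cdot 2 I + 3 = 2 I + 3 = 3 + 2 I$)
$H{\left(g,R \right)} = g - 2 R g$ ($H{\left(g,R \right)} = - 2 g R + g = - 2 R g + g = g - 2 R g$)
$H^{2}{\left(a{\left(-2 \right)},6 \right)} = \left(\left(3 + 2 \left(-2\right)\right) \left(1 - 12\right)\right)^{2} = \left(\left(3 - 4\right) \left(1 - 12\right)\right)^{2} = \left(\left(-1\right) \left(-11\right)\right)^{2} = 11^{2} = 121$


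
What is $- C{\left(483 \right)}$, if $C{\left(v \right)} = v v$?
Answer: $-233289$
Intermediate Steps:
$C{\left(v \right)} = v^{2}$
$- C{\left(483 \right)} = - 483^{2} = \left(-1\right) 233289 = -233289$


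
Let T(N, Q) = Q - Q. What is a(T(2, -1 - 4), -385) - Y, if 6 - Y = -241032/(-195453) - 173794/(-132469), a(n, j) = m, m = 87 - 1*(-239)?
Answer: 2783722044310/8630487819 ≈ 322.54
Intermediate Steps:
m = 326 (m = 87 + 239 = 326)
T(N, Q) = 0
a(n, j) = 326
Y = 29816984684/8630487819 (Y = 6 - (-241032/(-195453) - 173794/(-132469)) = 6 - (-241032*(-1/195453) - 173794*(-1/132469)) = 6 - (80344/65151 + 173794/132469) = 6 - 1*21965942230/8630487819 = 6 - 21965942230/8630487819 = 29816984684/8630487819 ≈ 3.4548)
a(T(2, -1 - 4), -385) - Y = 326 - 1*29816984684/8630487819 = 326 - 29816984684/8630487819 = 2783722044310/8630487819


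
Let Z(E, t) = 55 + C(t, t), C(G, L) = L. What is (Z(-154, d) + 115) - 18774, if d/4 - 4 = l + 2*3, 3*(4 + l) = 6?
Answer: -18572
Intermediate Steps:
l = -2 (l = -4 + (⅓)*6 = -4 + 2 = -2)
d = 32 (d = 16 + 4*(-2 + 2*3) = 16 + 4*(-2 + 6) = 16 + 4*4 = 16 + 16 = 32)
Z(E, t) = 55 + t
(Z(-154, d) + 115) - 18774 = ((55 + 32) + 115) - 18774 = (87 + 115) - 18774 = 202 - 18774 = -18572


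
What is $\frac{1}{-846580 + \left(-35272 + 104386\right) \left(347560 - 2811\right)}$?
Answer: $\frac{1}{23826135806} \approx 4.1971 \cdot 10^{-11}$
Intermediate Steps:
$\frac{1}{-846580 + \left(-35272 + 104386\right) \left(347560 - 2811\right)} = \frac{1}{-846580 + 69114 \cdot 344749} = \frac{1}{-846580 + 23826982386} = \frac{1}{23826135806}$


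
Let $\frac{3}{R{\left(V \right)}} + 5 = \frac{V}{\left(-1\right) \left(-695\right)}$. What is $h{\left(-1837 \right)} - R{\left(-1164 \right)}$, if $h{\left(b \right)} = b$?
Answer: $- \frac{8519758}{4639} \approx -1836.6$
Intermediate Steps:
$R{\left(V \right)} = \frac{3}{-5 + \frac{V}{695}}$ ($R{\left(V \right)} = \frac{3}{-5 + \frac{V}{\left(-1\right) \left(-695\right)}} = \frac{3}{-5 + \frac{V}{695}}$)
$h{\left(-1837 \right)} - R{\left(-1164 \right)} = -1837 - \frac{2085}{-3475 - 1164} = -1837 - \frac{2085}{-4639} = -1837 - 2085 \left(- \frac{1}{4639}\right) = -1837 - - \frac{2085}{4639} = -1837 + \frac{2085}{4639} = - \frac{8519758}{4639}$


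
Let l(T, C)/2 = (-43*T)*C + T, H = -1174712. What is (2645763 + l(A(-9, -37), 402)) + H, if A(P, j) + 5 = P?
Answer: 1955031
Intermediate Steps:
A(P, j) = -5 + P
l(T, C) = 2*T - 86*C*T (l(T, C) = 2*((-43*T)*C + T) = 2*(-43*C*T + T) = 2*(T - 43*C*T) = 2*T - 86*C*T)
(2645763 + l(A(-9, -37), 402)) + H = (2645763 + 2*(-5 - 9)*(1 - 43*402)) - 1174712 = (2645763 + 2*(-14)*(1 - 17286)) - 1174712 = (2645763 + 2*(-14)*(-17285)) - 1174712 = (2645763 + 483980) - 1174712 = 3129743 - 1174712 = 1955031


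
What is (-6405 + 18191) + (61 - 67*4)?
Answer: 11579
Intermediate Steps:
(-6405 + 18191) + (61 - 67*4) = 11786 + (61 - 268) = 11786 - 207 = 11579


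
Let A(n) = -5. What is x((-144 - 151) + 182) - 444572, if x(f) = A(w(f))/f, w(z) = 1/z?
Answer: -50236631/113 ≈ -4.4457e+5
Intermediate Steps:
w(z) = 1/z
x(f) = -5/f
x((-144 - 151) + 182) - 444572 = -5/((-144 - 151) + 182) - 444572 = -5/(-295 + 182) - 444572 = -5/(-113) - 444572 = -5*(-1/113) - 444572 = 5/113 - 444572 = -50236631/113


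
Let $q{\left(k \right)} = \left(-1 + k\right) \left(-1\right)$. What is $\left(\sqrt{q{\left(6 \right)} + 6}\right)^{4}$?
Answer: $1$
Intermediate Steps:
$q{\left(k \right)} = 1 - k$
$\left(\sqrt{q{\left(6 \right)} + 6}\right)^{4} = \left(\sqrt{\left(1 - 6\right) + 6}\right)^{4} = \left(\sqrt{-5 + 6}\right)^{4} = \left(\sqrt{1}\right)^{4} = 1^{4} = 1$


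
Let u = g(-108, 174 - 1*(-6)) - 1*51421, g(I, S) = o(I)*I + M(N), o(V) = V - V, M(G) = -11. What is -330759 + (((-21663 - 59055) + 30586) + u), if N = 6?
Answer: -432323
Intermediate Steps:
o(V) = 0
g(I, S) = -11 (g(I, S) = 0*I - 11 = 0 - 11 = -11)
u = -51432 (u = -11 - 1*51421 = -11 - 51421 = -51432)
-330759 + (((-21663 - 59055) + 30586) + u) = -330759 + (((-21663 - 59055) + 30586) - 51432) = -330759 + ((-80718 + 30586) - 51432) = -330759 + (-50132 - 51432) = -330759 - 101564 = -432323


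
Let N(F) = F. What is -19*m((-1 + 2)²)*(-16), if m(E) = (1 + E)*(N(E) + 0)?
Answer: 608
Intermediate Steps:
m(E) = E*(1 + E) (m(E) = (1 + E)*(E + 0) = (1 + E)*E = E*(1 + E))
-19*m((-1 + 2)²)*(-16) = -19*(-1 + 2)²*(1 + (-1 + 2)²)*(-16) = -19*1²*(1 + 1²)*(-16) = -19*(1 + 1)*(-16) = -19*2*(-16) = -38*(-16) = 608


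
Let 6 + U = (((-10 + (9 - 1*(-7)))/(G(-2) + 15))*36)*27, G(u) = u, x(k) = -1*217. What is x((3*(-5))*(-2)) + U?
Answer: 2933/13 ≈ 225.62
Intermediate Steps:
x(k) = -217
U = 5754/13 (U = -6 + (((-10 + (9 - 1*(-7)))/(-2 + 15))*36)*27 = -6 + (((-10 + (9 + 7))/13)*36)*27 = -6 + (((-10 + 16)*(1/13))*36)*27 = -6 + ((6*(1/13))*36)*27 = -6 + ((6/13)*36)*27 = -6 + (216/13)*27 = -6 + 5832/13 = 5754/13 ≈ 442.62)
x((3*(-5))*(-2)) + U = -217 + 5754/13 = 2933/13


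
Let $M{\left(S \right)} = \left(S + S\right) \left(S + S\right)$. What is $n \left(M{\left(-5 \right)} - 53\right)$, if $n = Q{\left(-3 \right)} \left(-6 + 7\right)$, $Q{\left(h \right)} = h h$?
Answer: $423$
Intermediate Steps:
$Q{\left(h \right)} = h^{2}$
$n = 9$ ($n = \left(-3\right)^{2} \left(-6 + 7\right) = 9 \cdot 1 = 9$)
$M{\left(S \right)} = 4 S^{2}$ ($M{\left(S \right)} = 2 S 2 S = 4 S^{2}$)
$n \left(M{\left(-5 \right)} - 53\right) = 9 \left(4 \left(-5\right)^{2} - 53\right) = 9 \left(4 \cdot 25 - 53\right) = 9 \left(100 - 53\right) = 9 \cdot 47 = 423$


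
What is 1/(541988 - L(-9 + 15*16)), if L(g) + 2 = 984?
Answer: 1/541006 ≈ 1.8484e-6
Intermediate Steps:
L(g) = 982 (L(g) = -2 + 984 = 982)
1/(541988 - L(-9 + 15*16)) = 1/(541988 - 1*982) = 1/(541988 - 982) = 1/541006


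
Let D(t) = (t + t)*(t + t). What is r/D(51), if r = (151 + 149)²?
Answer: 2500/289 ≈ 8.6505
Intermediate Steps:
r = 90000 (r = 300² = 90000)
D(t) = 4*t² (D(t) = (2*t)*(2*t) = 4*t²)
r/D(51) = 90000/((4*51²)) = 90000/((4*2601)) = 90000/10404 = 90000*(1/10404) = 2500/289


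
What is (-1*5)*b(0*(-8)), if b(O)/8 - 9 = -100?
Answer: 3640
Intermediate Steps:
b(O) = -728 (b(O) = 72 + 8*(-100) = 72 - 800 = -728)
(-1*5)*b(0*(-8)) = -1*5*(-728) = -5*(-728) = 3640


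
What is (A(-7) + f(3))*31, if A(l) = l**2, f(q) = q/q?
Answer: 1550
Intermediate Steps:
f(q) = 1
(A(-7) + f(3))*31 = ((-7)**2 + 1)*31 = (49 + 1)*31 = 50*31 = 1550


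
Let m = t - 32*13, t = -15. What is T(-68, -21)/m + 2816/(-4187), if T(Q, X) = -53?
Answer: -991785/1804597 ≈ -0.54959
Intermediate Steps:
m = -431 (m = -15 - 32*13 = -15 - 416 = -431)
T(-68, -21)/m + 2816/(-4187) = -53/(-431) + 2816/(-4187) = -53*(-1/431) + 2816*(-1/4187) = 53/431 - 2816/4187 = -991785/1804597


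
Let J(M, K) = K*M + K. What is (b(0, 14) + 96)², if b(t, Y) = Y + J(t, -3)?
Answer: 11449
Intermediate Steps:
J(M, K) = K + K*M
b(t, Y) = -3 + Y - 3*t (b(t, Y) = Y - 3*(1 + t) = Y + (-3 - 3*t) = -3 + Y - 3*t)
(b(0, 14) + 96)² = ((-3 + 14 - 3*0) + 96)² = ((-3 + 14 + 0) + 96)² = (11 + 96)² = 107² = 11449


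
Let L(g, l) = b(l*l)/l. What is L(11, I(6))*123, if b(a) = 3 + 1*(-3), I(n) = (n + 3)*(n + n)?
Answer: 0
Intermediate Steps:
I(n) = 2*n*(3 + n) (I(n) = (3 + n)*(2*n) = 2*n*(3 + n))
b(a) = 0 (b(a) = 3 - 3 = 0)
L(g, l) = 0 (L(g, l) = 0/l = 0)
L(11, I(6))*123 = 0*123 = 0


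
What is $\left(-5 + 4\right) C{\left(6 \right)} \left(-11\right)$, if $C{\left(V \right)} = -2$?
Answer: $-22$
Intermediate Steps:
$\left(-5 + 4\right) C{\left(6 \right)} \left(-11\right) = \left(-5 + 4\right) \left(-2\right) \left(-11\right) = \left(-1\right) \left(-2\right) \left(-11\right) = 2 \left(-11\right) = -22$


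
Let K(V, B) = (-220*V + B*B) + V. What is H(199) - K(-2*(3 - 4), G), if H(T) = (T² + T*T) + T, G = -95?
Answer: 70814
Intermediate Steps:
K(V, B) = B² - 219*V (K(V, B) = (-220*V + B²) + V = (B² - 220*V) + V = B² - 219*V)
H(T) = T + 2*T² (H(T) = (T² + T²) + T = 2*T² + T = T + 2*T²)
H(199) - K(-2*(3 - 4), G) = 199*(1 + 2*199) - ((-95)² - (-438)*(3 - 4)) = 199*(1 + 398) - (9025 - (-438)*(-1)) = 199*399 - (9025 - 219*2) = 79401 - (9025 - 438) = 79401 - 1*8587 = 79401 - 8587 = 70814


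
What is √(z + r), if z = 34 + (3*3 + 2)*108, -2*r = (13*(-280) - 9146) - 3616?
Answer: 3*√1047 ≈ 97.072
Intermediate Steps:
r = 8201 (r = -((13*(-280) - 9146) - 3616)/2 = -((-3640 - 9146) - 3616)/2 = -(-12786 - 3616)/2 = -½*(-16402) = 8201)
z = 1222 (z = 34 + (9 + 2)*108 = 34 + 11*108 = 34 + 1188 = 1222)
√(z + r) = √(1222 + 8201) = √9423 = 3*√1047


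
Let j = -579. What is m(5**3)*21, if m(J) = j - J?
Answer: -14784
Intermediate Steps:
m(J) = -579 - J
m(5**3)*21 = (-579 - 1*5**3)*21 = (-579 - 1*125)*21 = (-579 - 125)*21 = -704*21 = -14784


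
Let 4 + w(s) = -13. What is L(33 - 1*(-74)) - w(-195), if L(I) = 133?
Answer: 150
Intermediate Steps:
w(s) = -17 (w(s) = -4 - 13 = -17)
L(33 - 1*(-74)) - w(-195) = 133 - 1*(-17) = 133 + 17 = 150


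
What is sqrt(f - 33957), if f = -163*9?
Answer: 12*I*sqrt(246) ≈ 188.21*I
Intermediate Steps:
f = -1467
sqrt(f - 33957) = sqrt(-1467 - 33957) = sqrt(-35424) = 12*I*sqrt(246)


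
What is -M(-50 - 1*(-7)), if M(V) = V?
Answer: 43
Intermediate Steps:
-M(-50 - 1*(-7)) = -(-50 - 1*(-7)) = -(-50 + 7) = -1*(-43) = 43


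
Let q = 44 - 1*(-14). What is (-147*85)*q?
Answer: -724710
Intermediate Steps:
q = 58 (q = 44 + 14 = 58)
(-147*85)*q = -147*85*58 = -12495*58 = -724710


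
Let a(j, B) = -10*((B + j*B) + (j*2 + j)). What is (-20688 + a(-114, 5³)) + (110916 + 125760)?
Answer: 360658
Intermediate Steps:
a(j, B) = -30*j - 10*B - 10*B*j (a(j, B) = -10*((B + B*j) + (2*j + j)) = -10*((B + B*j) + 3*j) = -10*(B + 3*j + B*j) = -30*j - 10*B - 10*B*j)
(-20688 + a(-114, 5³)) + (110916 + 125760) = (-20688 + (-30*(-114) - 10*5³ - 10*5³*(-114))) + (110916 + 125760) = (-20688 + (3420 - 10*125 - 10*125*(-114))) + 236676 = (-20688 + (3420 - 1250 + 142500)) + 236676 = (-20688 + 144670) + 236676 = 123982 + 236676 = 360658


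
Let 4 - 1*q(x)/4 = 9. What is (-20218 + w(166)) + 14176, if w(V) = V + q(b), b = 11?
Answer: -5896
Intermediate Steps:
q(x) = -20 (q(x) = 16 - 4*9 = 16 - 36 = -20)
w(V) = -20 + V (w(V) = V - 20 = -20 + V)
(-20218 + w(166)) + 14176 = (-20218 + (-20 + 166)) + 14176 = (-20218 + 146) + 14176 = -20072 + 14176 = -5896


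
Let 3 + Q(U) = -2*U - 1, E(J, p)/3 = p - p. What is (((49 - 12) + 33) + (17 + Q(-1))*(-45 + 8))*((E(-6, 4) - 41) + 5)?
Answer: 17460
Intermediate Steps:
E(J, p) = 0 (E(J, p) = 3*(p - p) = 3*0 = 0)
Q(U) = -4 - 2*U (Q(U) = -3 + (-2*U - 1) = -3 + (-1 - 2*U) = -4 - 2*U)
(((49 - 12) + 33) + (17 + Q(-1))*(-45 + 8))*((E(-6, 4) - 41) + 5) = (((49 - 12) + 33) + (17 + (-4 - 2*(-1)))*(-45 + 8))*((0 - 41) + 5) = ((37 + 33) + (17 + (-4 + 2))*(-37))*(-41 + 5) = (70 + (17 - 2)*(-37))*(-36) = (70 + 15*(-37))*(-36) = (70 - 555)*(-36) = -485*(-36) = 17460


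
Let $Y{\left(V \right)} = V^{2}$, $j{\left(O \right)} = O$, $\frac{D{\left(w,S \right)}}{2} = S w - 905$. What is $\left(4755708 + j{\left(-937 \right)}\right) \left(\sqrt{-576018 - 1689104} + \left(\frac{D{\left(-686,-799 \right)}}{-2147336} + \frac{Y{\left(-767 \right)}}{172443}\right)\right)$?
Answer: $\frac{54352567535147245}{3939287892} + 4754771 i \sqrt{2265122} \approx 1.3798 \cdot 10^{7} + 7.1561 \cdot 10^{9} i$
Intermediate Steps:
$D{\left(w,S \right)} = -1810 + 2 S w$ ($D{\left(w,S \right)} = 2 \left(S w - 905\right) = 2 \left(-905 + S w\right) = -1810 + 2 S w$)
$\left(4755708 + j{\left(-937 \right)}\right) \left(\sqrt{-576018 - 1689104} + \left(\frac{D{\left(-686,-799 \right)}}{-2147336} + \frac{Y{\left(-767 \right)}}{172443}\right)\right) = \left(4755708 - 937\right) \left(\sqrt{-576018 - 1689104} + \left(\frac{-1810 + 2 \left(-799\right) \left(-686\right)}{-2147336} + \frac{\left(-767\right)^{2}}{172443}\right)\right) = 4754771 \left(\sqrt{-2265122} + \left(\left(-1810 + 1096228\right) \left(- \frac{1}{2147336}\right) + 588289 \cdot \frac{1}{172443}\right)\right) = 4754771 \left(i \sqrt{2265122} + \left(1094418 \left(- \frac{1}{2147336}\right) + \frac{588289}{172443}\right)\right) = 4754771 \left(i \sqrt{2265122} + \left(- \frac{547209}{1073668} + \frac{588289}{172443}\right)\right) = 4754771 \left(i \sqrt{2265122} + \frac{11431164095}{3939287892}\right) = 4754771 \left(\frac{11431164095}{3939287892} + i \sqrt{2265122}\right) = \frac{54352567535147245}{3939287892} + 4754771 i \sqrt{2265122}$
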